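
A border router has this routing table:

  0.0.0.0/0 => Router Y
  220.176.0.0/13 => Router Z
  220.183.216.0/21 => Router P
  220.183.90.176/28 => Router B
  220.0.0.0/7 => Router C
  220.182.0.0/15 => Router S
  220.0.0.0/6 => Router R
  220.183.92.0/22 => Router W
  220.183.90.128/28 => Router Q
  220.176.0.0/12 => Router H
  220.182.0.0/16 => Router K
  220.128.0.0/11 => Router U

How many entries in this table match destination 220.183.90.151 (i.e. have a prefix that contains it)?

Prefixes containing 220.183.90.151:
  0.0.0.0/0 (default, matches everything)
  220.0.0.0/6 (220.0.0.0 - 223.255.255.255)
  220.0.0.0/7 (220.0.0.0 - 221.255.255.255)
  220.176.0.0/12 (220.176.0.0 - 220.191.255.255)
  220.176.0.0/13 (220.176.0.0 - 220.183.255.255)
  220.182.0.0/15 (220.182.0.0 - 220.183.255.255)
Total matching entries: 6.

6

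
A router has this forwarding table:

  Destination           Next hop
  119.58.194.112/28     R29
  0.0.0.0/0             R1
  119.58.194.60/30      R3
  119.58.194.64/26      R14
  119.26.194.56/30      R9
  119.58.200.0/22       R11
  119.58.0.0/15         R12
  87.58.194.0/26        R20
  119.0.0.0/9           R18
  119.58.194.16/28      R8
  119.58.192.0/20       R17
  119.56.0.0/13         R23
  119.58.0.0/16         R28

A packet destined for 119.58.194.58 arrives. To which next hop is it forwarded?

Routes whose prefix contains 119.58.194.58:
  0.0.0.0/0 (default, matches everything) -> R1
  119.0.0.0/9 (119.0.0.0 - 119.127.255.255) -> R18
  119.56.0.0/13 (119.56.0.0 - 119.63.255.255) -> R23
  119.58.0.0/15 (119.58.0.0 - 119.59.255.255) -> R12
  119.58.0.0/16 (119.58.0.0 - 119.58.255.255) -> R28
  119.58.192.0/20 (119.58.192.0 - 119.58.207.255) -> R17
More-specific entries that do NOT match:
  119.58.194.60/30 (119.58.194.60 - 119.58.194.63) does not contain 119.58.194.58
  119.26.194.56/30 (119.26.194.56 - 119.26.194.59) does not contain 119.58.194.58
  119.58.194.112/28 (119.58.194.112 - 119.58.194.127) does not contain 119.58.194.58
  119.58.194.16/28 (119.58.194.16 - 119.58.194.31) does not contain 119.58.194.58
  119.58.194.64/26 (119.58.194.64 - 119.58.194.127) does not contain 119.58.194.58
  87.58.194.0/26 (87.58.194.0 - 87.58.194.63) does not contain 119.58.194.58
  119.58.200.0/22 (119.58.200.0 - 119.58.203.255) does not contain 119.58.194.58
Longest matching prefix is /20 -> next hop R17.

R17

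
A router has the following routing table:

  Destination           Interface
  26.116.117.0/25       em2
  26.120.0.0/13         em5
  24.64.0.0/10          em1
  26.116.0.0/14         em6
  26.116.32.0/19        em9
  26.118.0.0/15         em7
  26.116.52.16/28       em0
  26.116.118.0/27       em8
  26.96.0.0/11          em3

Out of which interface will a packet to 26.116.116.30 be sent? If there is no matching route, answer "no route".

em6

Routes whose prefix contains 26.116.116.30:
  26.96.0.0/11 (26.96.0.0 - 26.127.255.255) -> em3
  26.116.0.0/14 (26.116.0.0 - 26.119.255.255) -> em6
More-specific entries that do NOT match:
  26.116.52.16/28 (26.116.52.16 - 26.116.52.31) does not contain 26.116.116.30
  26.116.118.0/27 (26.116.118.0 - 26.116.118.31) does not contain 26.116.116.30
  26.116.117.0/25 (26.116.117.0 - 26.116.117.127) does not contain 26.116.116.30
  26.116.32.0/19 (26.116.32.0 - 26.116.63.255) does not contain 26.116.116.30
  26.118.0.0/15 (26.118.0.0 - 26.119.255.255) does not contain 26.116.116.30
Longest matching prefix is /14 -> interface em6.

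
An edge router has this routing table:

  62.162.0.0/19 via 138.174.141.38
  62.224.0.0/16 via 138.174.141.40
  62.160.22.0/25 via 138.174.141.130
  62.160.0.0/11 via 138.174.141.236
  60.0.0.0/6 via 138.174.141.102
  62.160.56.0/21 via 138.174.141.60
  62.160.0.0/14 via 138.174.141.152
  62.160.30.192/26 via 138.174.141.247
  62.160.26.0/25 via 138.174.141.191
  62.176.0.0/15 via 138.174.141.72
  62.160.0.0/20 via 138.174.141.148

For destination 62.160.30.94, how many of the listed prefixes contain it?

3

Prefixes containing 62.160.30.94:
  60.0.0.0/6 (60.0.0.0 - 63.255.255.255)
  62.160.0.0/11 (62.160.0.0 - 62.191.255.255)
  62.160.0.0/14 (62.160.0.0 - 62.163.255.255)
Total matching entries: 3.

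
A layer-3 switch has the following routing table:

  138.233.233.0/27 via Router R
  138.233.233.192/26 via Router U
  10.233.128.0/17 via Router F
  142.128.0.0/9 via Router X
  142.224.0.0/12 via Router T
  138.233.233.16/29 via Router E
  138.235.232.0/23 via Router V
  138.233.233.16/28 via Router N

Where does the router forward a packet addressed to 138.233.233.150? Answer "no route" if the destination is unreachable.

no route

No entry's prefix contains 138.233.233.150; there is no default route.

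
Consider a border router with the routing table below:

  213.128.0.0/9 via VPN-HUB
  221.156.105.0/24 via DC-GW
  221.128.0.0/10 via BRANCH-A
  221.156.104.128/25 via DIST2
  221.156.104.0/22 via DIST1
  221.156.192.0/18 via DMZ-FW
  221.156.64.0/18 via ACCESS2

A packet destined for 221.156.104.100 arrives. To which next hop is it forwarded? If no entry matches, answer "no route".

DIST1

Routes whose prefix contains 221.156.104.100:
  221.128.0.0/10 (221.128.0.0 - 221.191.255.255) -> BRANCH-A
  221.156.64.0/18 (221.156.64.0 - 221.156.127.255) -> ACCESS2
  221.156.104.0/22 (221.156.104.0 - 221.156.107.255) -> DIST1
More-specific entries that do NOT match:
  221.156.104.128/25 (221.156.104.128 - 221.156.104.255) does not contain 221.156.104.100
  221.156.105.0/24 (221.156.105.0 - 221.156.105.255) does not contain 221.156.104.100
Longest matching prefix is /22 -> next hop DIST1.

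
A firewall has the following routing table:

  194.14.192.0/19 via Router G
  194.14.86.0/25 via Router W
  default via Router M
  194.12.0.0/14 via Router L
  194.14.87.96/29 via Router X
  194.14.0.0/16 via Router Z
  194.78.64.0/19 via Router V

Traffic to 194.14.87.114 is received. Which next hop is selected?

Router Z

Routes whose prefix contains 194.14.87.114:
  0.0.0.0/0 (default, matches everything) -> Router M
  194.12.0.0/14 (194.12.0.0 - 194.15.255.255) -> Router L
  194.14.0.0/16 (194.14.0.0 - 194.14.255.255) -> Router Z
More-specific entries that do NOT match:
  194.14.87.96/29 (194.14.87.96 - 194.14.87.103) does not contain 194.14.87.114
  194.14.86.0/25 (194.14.86.0 - 194.14.86.127) does not contain 194.14.87.114
  194.14.192.0/19 (194.14.192.0 - 194.14.223.255) does not contain 194.14.87.114
  194.78.64.0/19 (194.78.64.0 - 194.78.95.255) does not contain 194.14.87.114
Longest matching prefix is /16 -> next hop Router Z.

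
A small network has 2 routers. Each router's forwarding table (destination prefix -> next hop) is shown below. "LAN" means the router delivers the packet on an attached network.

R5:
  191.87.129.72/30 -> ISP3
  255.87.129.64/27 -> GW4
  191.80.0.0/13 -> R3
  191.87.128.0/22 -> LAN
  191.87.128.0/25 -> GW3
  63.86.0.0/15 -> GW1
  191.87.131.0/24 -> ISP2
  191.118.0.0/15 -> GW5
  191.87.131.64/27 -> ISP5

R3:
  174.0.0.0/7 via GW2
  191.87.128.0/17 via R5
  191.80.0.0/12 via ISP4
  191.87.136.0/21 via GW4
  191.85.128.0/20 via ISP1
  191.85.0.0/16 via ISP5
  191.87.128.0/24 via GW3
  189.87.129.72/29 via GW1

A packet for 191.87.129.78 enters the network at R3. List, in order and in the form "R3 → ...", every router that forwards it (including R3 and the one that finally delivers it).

At R3: longest match for 191.87.129.78 is 191.87.128.0/17 -> R5
At R5: longest match for 191.87.129.78 is 191.87.128.0/22 -> LAN

R3 → R5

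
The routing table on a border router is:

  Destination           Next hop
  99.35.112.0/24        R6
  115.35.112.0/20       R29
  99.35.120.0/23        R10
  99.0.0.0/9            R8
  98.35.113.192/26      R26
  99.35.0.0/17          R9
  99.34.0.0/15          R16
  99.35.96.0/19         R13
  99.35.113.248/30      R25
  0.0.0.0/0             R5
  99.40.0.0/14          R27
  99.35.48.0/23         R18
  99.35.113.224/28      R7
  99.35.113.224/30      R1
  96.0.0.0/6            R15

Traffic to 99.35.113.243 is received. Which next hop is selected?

Routes whose prefix contains 99.35.113.243:
  0.0.0.0/0 (default, matches everything) -> R5
  96.0.0.0/6 (96.0.0.0 - 99.255.255.255) -> R15
  99.0.0.0/9 (99.0.0.0 - 99.127.255.255) -> R8
  99.34.0.0/15 (99.34.0.0 - 99.35.255.255) -> R16
  99.35.0.0/17 (99.35.0.0 - 99.35.127.255) -> R9
  99.35.96.0/19 (99.35.96.0 - 99.35.127.255) -> R13
More-specific entries that do NOT match:
  99.35.113.248/30 (99.35.113.248 - 99.35.113.251) does not contain 99.35.113.243
  99.35.113.224/30 (99.35.113.224 - 99.35.113.227) does not contain 99.35.113.243
  99.35.113.224/28 (99.35.113.224 - 99.35.113.239) does not contain 99.35.113.243
  98.35.113.192/26 (98.35.113.192 - 98.35.113.255) does not contain 99.35.113.243
  99.35.112.0/24 (99.35.112.0 - 99.35.112.255) does not contain 99.35.113.243
  99.35.120.0/23 (99.35.120.0 - 99.35.121.255) does not contain 99.35.113.243
  99.35.48.0/23 (99.35.48.0 - 99.35.49.255) does not contain 99.35.113.243
  115.35.112.0/20 (115.35.112.0 - 115.35.127.255) does not contain 99.35.113.243
Longest matching prefix is /19 -> next hop R13.

R13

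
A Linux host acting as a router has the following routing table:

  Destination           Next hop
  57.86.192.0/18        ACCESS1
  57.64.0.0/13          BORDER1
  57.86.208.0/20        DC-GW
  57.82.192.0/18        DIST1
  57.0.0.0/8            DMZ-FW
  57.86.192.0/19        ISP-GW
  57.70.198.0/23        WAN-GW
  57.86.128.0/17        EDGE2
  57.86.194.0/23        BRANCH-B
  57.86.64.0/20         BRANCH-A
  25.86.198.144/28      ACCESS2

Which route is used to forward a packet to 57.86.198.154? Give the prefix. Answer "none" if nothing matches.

Entries matching 57.86.198.154:
  57.0.0.0/8 (57.0.0.0 - 57.255.255.255)
  57.86.128.0/17 (57.86.128.0 - 57.86.255.255)
  57.86.192.0/18 (57.86.192.0 - 57.86.255.255)
  57.86.192.0/19 (57.86.192.0 - 57.86.223.255)
Most specific is 57.86.192.0/19.

57.86.192.0/19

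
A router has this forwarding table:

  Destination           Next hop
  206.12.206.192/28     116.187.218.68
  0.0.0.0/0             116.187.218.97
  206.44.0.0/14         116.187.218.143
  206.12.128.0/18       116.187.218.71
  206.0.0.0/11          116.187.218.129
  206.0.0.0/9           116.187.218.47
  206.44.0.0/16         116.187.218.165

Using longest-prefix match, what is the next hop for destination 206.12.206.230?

116.187.218.129

Routes whose prefix contains 206.12.206.230:
  0.0.0.0/0 (default, matches everything) -> 116.187.218.97
  206.0.0.0/9 (206.0.0.0 - 206.127.255.255) -> 116.187.218.47
  206.0.0.0/11 (206.0.0.0 - 206.31.255.255) -> 116.187.218.129
More-specific entries that do NOT match:
  206.12.206.192/28 (206.12.206.192 - 206.12.206.207) does not contain 206.12.206.230
  206.12.128.0/18 (206.12.128.0 - 206.12.191.255) does not contain 206.12.206.230
  206.44.0.0/16 (206.44.0.0 - 206.44.255.255) does not contain 206.12.206.230
  206.44.0.0/14 (206.44.0.0 - 206.47.255.255) does not contain 206.12.206.230
Longest matching prefix is /11 -> next hop 116.187.218.129.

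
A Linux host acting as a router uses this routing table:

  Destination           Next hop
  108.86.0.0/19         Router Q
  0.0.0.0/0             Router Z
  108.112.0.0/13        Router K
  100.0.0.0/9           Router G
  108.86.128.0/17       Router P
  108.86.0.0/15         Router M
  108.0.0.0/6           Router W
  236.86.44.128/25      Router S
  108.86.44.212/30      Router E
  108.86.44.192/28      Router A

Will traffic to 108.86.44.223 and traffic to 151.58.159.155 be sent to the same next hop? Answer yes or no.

108.86.44.223: longest match 108.86.0.0/15 -> Router M
151.58.159.155: longest match 0.0.0.0/0 -> Router Z

no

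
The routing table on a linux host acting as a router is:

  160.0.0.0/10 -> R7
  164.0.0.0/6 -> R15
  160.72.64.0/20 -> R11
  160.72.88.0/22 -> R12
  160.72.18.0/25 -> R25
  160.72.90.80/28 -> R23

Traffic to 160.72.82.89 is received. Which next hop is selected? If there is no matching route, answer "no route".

no route

No entry's prefix contains 160.72.82.89; there is no default route.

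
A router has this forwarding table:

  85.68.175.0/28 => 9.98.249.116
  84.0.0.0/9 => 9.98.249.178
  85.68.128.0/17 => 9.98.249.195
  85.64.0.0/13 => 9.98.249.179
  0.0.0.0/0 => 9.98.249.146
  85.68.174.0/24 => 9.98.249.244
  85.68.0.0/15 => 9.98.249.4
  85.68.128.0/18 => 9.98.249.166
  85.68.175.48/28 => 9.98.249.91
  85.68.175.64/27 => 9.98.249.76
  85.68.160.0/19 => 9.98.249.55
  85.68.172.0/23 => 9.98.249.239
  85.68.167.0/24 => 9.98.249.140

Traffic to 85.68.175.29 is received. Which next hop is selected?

Routes whose prefix contains 85.68.175.29:
  0.0.0.0/0 (default, matches everything) -> 9.98.249.146
  85.64.0.0/13 (85.64.0.0 - 85.71.255.255) -> 9.98.249.179
  85.68.0.0/15 (85.68.0.0 - 85.69.255.255) -> 9.98.249.4
  85.68.128.0/17 (85.68.128.0 - 85.68.255.255) -> 9.98.249.195
  85.68.128.0/18 (85.68.128.0 - 85.68.191.255) -> 9.98.249.166
  85.68.160.0/19 (85.68.160.0 - 85.68.191.255) -> 9.98.249.55
More-specific entries that do NOT match:
  85.68.175.0/28 (85.68.175.0 - 85.68.175.15) does not contain 85.68.175.29
  85.68.175.48/28 (85.68.175.48 - 85.68.175.63) does not contain 85.68.175.29
  85.68.175.64/27 (85.68.175.64 - 85.68.175.95) does not contain 85.68.175.29
  85.68.174.0/24 (85.68.174.0 - 85.68.174.255) does not contain 85.68.175.29
  85.68.167.0/24 (85.68.167.0 - 85.68.167.255) does not contain 85.68.175.29
  85.68.172.0/23 (85.68.172.0 - 85.68.173.255) does not contain 85.68.175.29
Longest matching prefix is /19 -> next hop 9.98.249.55.

9.98.249.55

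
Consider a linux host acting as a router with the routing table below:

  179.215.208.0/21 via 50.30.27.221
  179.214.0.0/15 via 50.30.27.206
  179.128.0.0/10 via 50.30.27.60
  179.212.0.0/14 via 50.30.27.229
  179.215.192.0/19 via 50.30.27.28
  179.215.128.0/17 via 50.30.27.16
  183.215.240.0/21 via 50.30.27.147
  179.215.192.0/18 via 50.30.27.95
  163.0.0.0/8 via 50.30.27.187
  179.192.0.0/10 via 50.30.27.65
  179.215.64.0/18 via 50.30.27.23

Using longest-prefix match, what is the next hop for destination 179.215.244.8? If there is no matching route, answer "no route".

Routes whose prefix contains 179.215.244.8:
  179.192.0.0/10 (179.192.0.0 - 179.255.255.255) -> 50.30.27.65
  179.212.0.0/14 (179.212.0.0 - 179.215.255.255) -> 50.30.27.229
  179.214.0.0/15 (179.214.0.0 - 179.215.255.255) -> 50.30.27.206
  179.215.128.0/17 (179.215.128.0 - 179.215.255.255) -> 50.30.27.16
  179.215.192.0/18 (179.215.192.0 - 179.215.255.255) -> 50.30.27.95
More-specific entries that do NOT match:
  179.215.208.0/21 (179.215.208.0 - 179.215.215.255) does not contain 179.215.244.8
  183.215.240.0/21 (183.215.240.0 - 183.215.247.255) does not contain 179.215.244.8
  179.215.192.0/19 (179.215.192.0 - 179.215.223.255) does not contain 179.215.244.8
Longest matching prefix is /18 -> next hop 50.30.27.95.

50.30.27.95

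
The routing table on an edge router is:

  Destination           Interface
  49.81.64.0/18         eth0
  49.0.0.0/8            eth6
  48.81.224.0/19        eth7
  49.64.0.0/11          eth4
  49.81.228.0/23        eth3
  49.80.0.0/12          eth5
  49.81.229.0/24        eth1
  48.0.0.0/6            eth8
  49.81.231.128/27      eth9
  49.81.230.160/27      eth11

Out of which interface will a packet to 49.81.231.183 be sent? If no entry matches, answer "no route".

eth5

Routes whose prefix contains 49.81.231.183:
  48.0.0.0/6 (48.0.0.0 - 51.255.255.255) -> eth8
  49.0.0.0/8 (49.0.0.0 - 49.255.255.255) -> eth6
  49.64.0.0/11 (49.64.0.0 - 49.95.255.255) -> eth4
  49.80.0.0/12 (49.80.0.0 - 49.95.255.255) -> eth5
More-specific entries that do NOT match:
  49.81.231.128/27 (49.81.231.128 - 49.81.231.159) does not contain 49.81.231.183
  49.81.230.160/27 (49.81.230.160 - 49.81.230.191) does not contain 49.81.231.183
  49.81.229.0/24 (49.81.229.0 - 49.81.229.255) does not contain 49.81.231.183
  49.81.228.0/23 (49.81.228.0 - 49.81.229.255) does not contain 49.81.231.183
  48.81.224.0/19 (48.81.224.0 - 48.81.255.255) does not contain 49.81.231.183
  49.81.64.0/18 (49.81.64.0 - 49.81.127.255) does not contain 49.81.231.183
Longest matching prefix is /12 -> interface eth5.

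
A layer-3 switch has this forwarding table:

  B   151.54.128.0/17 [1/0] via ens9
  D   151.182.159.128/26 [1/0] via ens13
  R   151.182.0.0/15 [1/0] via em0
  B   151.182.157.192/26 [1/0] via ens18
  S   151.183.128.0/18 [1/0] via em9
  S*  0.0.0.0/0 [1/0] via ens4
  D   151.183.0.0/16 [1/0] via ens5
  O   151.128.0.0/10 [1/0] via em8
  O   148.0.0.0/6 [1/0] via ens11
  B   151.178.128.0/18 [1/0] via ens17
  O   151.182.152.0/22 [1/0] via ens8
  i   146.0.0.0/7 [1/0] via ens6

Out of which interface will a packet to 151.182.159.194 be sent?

em0

Routes whose prefix contains 151.182.159.194:
  0.0.0.0/0 (default, matches everything) -> ens4
  148.0.0.0/6 (148.0.0.0 - 151.255.255.255) -> ens11
  151.128.0.0/10 (151.128.0.0 - 151.191.255.255) -> em8
  151.182.0.0/15 (151.182.0.0 - 151.183.255.255) -> em0
More-specific entries that do NOT match:
  151.182.159.128/26 (151.182.159.128 - 151.182.159.191) does not contain 151.182.159.194
  151.182.157.192/26 (151.182.157.192 - 151.182.157.255) does not contain 151.182.159.194
  151.182.152.0/22 (151.182.152.0 - 151.182.155.255) does not contain 151.182.159.194
  151.183.128.0/18 (151.183.128.0 - 151.183.191.255) does not contain 151.182.159.194
  151.178.128.0/18 (151.178.128.0 - 151.178.191.255) does not contain 151.182.159.194
  151.54.128.0/17 (151.54.128.0 - 151.54.255.255) does not contain 151.182.159.194
  151.183.0.0/16 (151.183.0.0 - 151.183.255.255) does not contain 151.182.159.194
Longest matching prefix is /15 -> interface em0.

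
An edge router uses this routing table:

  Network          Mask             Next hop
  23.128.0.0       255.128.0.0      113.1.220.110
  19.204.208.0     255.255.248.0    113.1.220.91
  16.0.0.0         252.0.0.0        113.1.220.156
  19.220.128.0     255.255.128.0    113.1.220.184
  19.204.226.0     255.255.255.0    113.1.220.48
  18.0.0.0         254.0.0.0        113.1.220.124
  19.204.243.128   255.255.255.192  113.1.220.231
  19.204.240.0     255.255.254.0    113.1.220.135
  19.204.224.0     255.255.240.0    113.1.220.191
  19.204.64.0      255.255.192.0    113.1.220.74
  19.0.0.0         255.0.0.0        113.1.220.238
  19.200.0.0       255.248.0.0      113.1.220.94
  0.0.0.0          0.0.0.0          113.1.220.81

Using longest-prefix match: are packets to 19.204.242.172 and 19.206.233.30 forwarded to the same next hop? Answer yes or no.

19.204.242.172: longest match 19.200.0.0/13 -> 113.1.220.94
19.206.233.30: longest match 19.200.0.0/13 -> 113.1.220.94

yes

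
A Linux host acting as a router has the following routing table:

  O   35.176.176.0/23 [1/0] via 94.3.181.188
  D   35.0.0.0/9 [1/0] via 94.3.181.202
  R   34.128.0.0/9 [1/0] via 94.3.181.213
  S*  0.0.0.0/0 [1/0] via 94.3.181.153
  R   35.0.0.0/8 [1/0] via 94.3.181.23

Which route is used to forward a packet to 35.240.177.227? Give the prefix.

35.0.0.0/8

Entries matching 35.240.177.227:
  0.0.0.0/0 (default, matches everything)
  35.0.0.0/8 (35.0.0.0 - 35.255.255.255)
Most specific is 35.0.0.0/8.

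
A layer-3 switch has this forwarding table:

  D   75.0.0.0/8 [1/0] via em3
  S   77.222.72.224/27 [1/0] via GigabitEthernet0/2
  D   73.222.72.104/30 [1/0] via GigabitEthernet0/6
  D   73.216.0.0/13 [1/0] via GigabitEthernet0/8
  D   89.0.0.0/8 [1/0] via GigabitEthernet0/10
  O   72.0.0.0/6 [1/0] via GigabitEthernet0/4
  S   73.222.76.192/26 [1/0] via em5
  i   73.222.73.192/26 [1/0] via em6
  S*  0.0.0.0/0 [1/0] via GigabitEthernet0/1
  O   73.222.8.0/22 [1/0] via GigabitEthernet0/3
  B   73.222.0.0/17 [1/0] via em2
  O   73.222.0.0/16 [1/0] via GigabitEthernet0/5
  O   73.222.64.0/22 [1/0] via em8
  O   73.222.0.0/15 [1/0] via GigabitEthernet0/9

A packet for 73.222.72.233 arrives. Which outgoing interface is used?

Routes whose prefix contains 73.222.72.233:
  0.0.0.0/0 (default, matches everything) -> GigabitEthernet0/1
  72.0.0.0/6 (72.0.0.0 - 75.255.255.255) -> GigabitEthernet0/4
  73.216.0.0/13 (73.216.0.0 - 73.223.255.255) -> GigabitEthernet0/8
  73.222.0.0/15 (73.222.0.0 - 73.223.255.255) -> GigabitEthernet0/9
  73.222.0.0/16 (73.222.0.0 - 73.222.255.255) -> GigabitEthernet0/5
  73.222.0.0/17 (73.222.0.0 - 73.222.127.255) -> em2
More-specific entries that do NOT match:
  73.222.72.104/30 (73.222.72.104 - 73.222.72.107) does not contain 73.222.72.233
  77.222.72.224/27 (77.222.72.224 - 77.222.72.255) does not contain 73.222.72.233
  73.222.76.192/26 (73.222.76.192 - 73.222.76.255) does not contain 73.222.72.233
  73.222.73.192/26 (73.222.73.192 - 73.222.73.255) does not contain 73.222.72.233
  73.222.8.0/22 (73.222.8.0 - 73.222.11.255) does not contain 73.222.72.233
  73.222.64.0/22 (73.222.64.0 - 73.222.67.255) does not contain 73.222.72.233
Longest matching prefix is /17 -> interface em2.

em2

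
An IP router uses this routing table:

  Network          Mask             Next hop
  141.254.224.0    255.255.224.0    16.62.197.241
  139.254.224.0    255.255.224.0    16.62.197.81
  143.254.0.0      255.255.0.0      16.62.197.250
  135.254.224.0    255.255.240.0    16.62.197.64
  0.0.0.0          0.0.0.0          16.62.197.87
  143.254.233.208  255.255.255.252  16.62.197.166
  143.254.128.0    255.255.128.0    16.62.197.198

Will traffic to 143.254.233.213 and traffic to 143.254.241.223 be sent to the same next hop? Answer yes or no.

143.254.233.213: longest match 143.254.128.0/17 -> 16.62.197.198
143.254.241.223: longest match 143.254.128.0/17 -> 16.62.197.198

yes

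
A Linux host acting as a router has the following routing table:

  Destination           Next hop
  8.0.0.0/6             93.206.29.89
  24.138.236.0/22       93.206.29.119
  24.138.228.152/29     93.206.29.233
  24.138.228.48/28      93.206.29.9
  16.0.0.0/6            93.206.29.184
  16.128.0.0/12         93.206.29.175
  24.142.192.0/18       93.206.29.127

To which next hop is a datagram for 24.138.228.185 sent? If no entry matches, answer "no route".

no route

No entry's prefix contains 24.138.228.185; there is no default route.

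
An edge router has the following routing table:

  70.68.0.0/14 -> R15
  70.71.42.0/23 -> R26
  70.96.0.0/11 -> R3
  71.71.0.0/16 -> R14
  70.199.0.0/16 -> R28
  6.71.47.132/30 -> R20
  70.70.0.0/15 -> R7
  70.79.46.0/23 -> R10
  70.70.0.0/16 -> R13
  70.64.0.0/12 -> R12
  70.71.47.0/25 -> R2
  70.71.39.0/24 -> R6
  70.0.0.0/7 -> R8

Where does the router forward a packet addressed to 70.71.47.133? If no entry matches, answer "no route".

R7

Routes whose prefix contains 70.71.47.133:
  70.0.0.0/7 (70.0.0.0 - 71.255.255.255) -> R8
  70.64.0.0/12 (70.64.0.0 - 70.79.255.255) -> R12
  70.68.0.0/14 (70.68.0.0 - 70.71.255.255) -> R15
  70.70.0.0/15 (70.70.0.0 - 70.71.255.255) -> R7
More-specific entries that do NOT match:
  6.71.47.132/30 (6.71.47.132 - 6.71.47.135) does not contain 70.71.47.133
  70.71.47.0/25 (70.71.47.0 - 70.71.47.127) does not contain 70.71.47.133
  70.71.39.0/24 (70.71.39.0 - 70.71.39.255) does not contain 70.71.47.133
  70.71.42.0/23 (70.71.42.0 - 70.71.43.255) does not contain 70.71.47.133
  70.79.46.0/23 (70.79.46.0 - 70.79.47.255) does not contain 70.71.47.133
  71.71.0.0/16 (71.71.0.0 - 71.71.255.255) does not contain 70.71.47.133
  70.199.0.0/16 (70.199.0.0 - 70.199.255.255) does not contain 70.71.47.133
  70.70.0.0/16 (70.70.0.0 - 70.70.255.255) does not contain 70.71.47.133
Longest matching prefix is /15 -> next hop R7.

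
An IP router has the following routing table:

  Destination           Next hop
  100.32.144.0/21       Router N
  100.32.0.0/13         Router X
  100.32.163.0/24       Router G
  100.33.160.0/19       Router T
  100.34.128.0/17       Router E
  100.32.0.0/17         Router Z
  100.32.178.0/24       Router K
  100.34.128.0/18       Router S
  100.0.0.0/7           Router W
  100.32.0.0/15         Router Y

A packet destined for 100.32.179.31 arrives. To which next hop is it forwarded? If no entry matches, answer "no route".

Routes whose prefix contains 100.32.179.31:
  100.0.0.0/7 (100.0.0.0 - 101.255.255.255) -> Router W
  100.32.0.0/13 (100.32.0.0 - 100.39.255.255) -> Router X
  100.32.0.0/15 (100.32.0.0 - 100.33.255.255) -> Router Y
More-specific entries that do NOT match:
  100.32.163.0/24 (100.32.163.0 - 100.32.163.255) does not contain 100.32.179.31
  100.32.178.0/24 (100.32.178.0 - 100.32.178.255) does not contain 100.32.179.31
  100.32.144.0/21 (100.32.144.0 - 100.32.151.255) does not contain 100.32.179.31
  100.33.160.0/19 (100.33.160.0 - 100.33.191.255) does not contain 100.32.179.31
  100.34.128.0/18 (100.34.128.0 - 100.34.191.255) does not contain 100.32.179.31
  100.34.128.0/17 (100.34.128.0 - 100.34.255.255) does not contain 100.32.179.31
  100.32.0.0/17 (100.32.0.0 - 100.32.127.255) does not contain 100.32.179.31
Longest matching prefix is /15 -> next hop Router Y.

Router Y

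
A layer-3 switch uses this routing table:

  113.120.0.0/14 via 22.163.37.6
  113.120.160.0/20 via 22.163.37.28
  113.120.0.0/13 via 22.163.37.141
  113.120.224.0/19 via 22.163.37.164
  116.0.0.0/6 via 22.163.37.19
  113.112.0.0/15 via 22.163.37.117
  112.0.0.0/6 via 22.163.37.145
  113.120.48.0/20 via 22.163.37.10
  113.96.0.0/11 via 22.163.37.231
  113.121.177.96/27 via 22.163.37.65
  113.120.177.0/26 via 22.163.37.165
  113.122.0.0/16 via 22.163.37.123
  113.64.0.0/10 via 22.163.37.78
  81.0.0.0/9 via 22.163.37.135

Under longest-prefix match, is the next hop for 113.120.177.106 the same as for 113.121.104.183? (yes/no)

yes

113.120.177.106: longest match 113.120.0.0/14 -> 22.163.37.6
113.121.104.183: longest match 113.120.0.0/14 -> 22.163.37.6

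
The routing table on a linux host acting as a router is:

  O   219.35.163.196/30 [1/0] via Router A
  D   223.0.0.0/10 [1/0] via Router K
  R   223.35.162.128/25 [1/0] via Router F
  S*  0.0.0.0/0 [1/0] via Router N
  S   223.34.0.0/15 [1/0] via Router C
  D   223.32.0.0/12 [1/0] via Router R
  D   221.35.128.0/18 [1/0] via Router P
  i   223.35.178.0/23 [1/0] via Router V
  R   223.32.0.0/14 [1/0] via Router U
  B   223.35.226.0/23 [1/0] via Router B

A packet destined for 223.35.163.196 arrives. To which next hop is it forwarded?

Router C

Routes whose prefix contains 223.35.163.196:
  0.0.0.0/0 (default, matches everything) -> Router N
  223.0.0.0/10 (223.0.0.0 - 223.63.255.255) -> Router K
  223.32.0.0/12 (223.32.0.0 - 223.47.255.255) -> Router R
  223.32.0.0/14 (223.32.0.0 - 223.35.255.255) -> Router U
  223.34.0.0/15 (223.34.0.0 - 223.35.255.255) -> Router C
More-specific entries that do NOT match:
  219.35.163.196/30 (219.35.163.196 - 219.35.163.199) does not contain 223.35.163.196
  223.35.162.128/25 (223.35.162.128 - 223.35.162.255) does not contain 223.35.163.196
  223.35.178.0/23 (223.35.178.0 - 223.35.179.255) does not contain 223.35.163.196
  223.35.226.0/23 (223.35.226.0 - 223.35.227.255) does not contain 223.35.163.196
  221.35.128.0/18 (221.35.128.0 - 221.35.191.255) does not contain 223.35.163.196
Longest matching prefix is /15 -> next hop Router C.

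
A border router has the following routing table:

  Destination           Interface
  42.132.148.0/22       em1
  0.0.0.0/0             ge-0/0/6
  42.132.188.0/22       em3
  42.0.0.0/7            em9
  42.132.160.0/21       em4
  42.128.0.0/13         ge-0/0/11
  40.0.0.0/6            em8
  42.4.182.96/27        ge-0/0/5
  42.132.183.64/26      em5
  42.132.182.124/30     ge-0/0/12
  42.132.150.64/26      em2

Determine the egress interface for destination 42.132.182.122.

ge-0/0/11

Routes whose prefix contains 42.132.182.122:
  0.0.0.0/0 (default, matches everything) -> ge-0/0/6
  40.0.0.0/6 (40.0.0.0 - 43.255.255.255) -> em8
  42.0.0.0/7 (42.0.0.0 - 43.255.255.255) -> em9
  42.128.0.0/13 (42.128.0.0 - 42.135.255.255) -> ge-0/0/11
More-specific entries that do NOT match:
  42.132.182.124/30 (42.132.182.124 - 42.132.182.127) does not contain 42.132.182.122
  42.4.182.96/27 (42.4.182.96 - 42.4.182.127) does not contain 42.132.182.122
  42.132.183.64/26 (42.132.183.64 - 42.132.183.127) does not contain 42.132.182.122
  42.132.150.64/26 (42.132.150.64 - 42.132.150.127) does not contain 42.132.182.122
  42.132.148.0/22 (42.132.148.0 - 42.132.151.255) does not contain 42.132.182.122
  42.132.188.0/22 (42.132.188.0 - 42.132.191.255) does not contain 42.132.182.122
  42.132.160.0/21 (42.132.160.0 - 42.132.167.255) does not contain 42.132.182.122
Longest matching prefix is /13 -> interface ge-0/0/11.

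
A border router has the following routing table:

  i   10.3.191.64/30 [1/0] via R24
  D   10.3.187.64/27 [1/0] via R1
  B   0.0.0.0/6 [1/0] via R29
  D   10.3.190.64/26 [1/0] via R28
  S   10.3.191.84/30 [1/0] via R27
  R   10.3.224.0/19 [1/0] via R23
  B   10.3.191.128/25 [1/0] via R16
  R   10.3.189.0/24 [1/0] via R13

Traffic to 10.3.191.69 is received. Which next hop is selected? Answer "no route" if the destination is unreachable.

no route

No entry's prefix contains 10.3.191.69; there is no default route.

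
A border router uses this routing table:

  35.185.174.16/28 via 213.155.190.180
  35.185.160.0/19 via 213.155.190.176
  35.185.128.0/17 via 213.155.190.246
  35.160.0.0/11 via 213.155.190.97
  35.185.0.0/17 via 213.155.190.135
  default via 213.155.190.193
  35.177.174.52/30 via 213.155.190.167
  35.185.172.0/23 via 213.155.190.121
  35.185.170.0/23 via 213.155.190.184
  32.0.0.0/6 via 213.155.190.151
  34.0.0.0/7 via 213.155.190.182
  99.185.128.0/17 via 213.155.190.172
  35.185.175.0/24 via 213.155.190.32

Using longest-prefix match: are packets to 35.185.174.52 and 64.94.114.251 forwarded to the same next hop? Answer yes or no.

35.185.174.52: longest match 35.185.160.0/19 -> 213.155.190.176
64.94.114.251: longest match 0.0.0.0/0 -> 213.155.190.193

no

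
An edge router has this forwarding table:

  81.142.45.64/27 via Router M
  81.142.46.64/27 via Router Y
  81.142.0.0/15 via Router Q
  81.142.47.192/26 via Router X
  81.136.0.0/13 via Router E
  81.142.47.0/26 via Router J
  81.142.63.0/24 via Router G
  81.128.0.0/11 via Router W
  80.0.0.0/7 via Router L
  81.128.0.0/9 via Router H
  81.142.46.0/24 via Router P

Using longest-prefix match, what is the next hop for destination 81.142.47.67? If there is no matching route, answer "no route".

Router Q

Routes whose prefix contains 81.142.47.67:
  80.0.0.0/7 (80.0.0.0 - 81.255.255.255) -> Router L
  81.128.0.0/9 (81.128.0.0 - 81.255.255.255) -> Router H
  81.128.0.0/11 (81.128.0.0 - 81.159.255.255) -> Router W
  81.136.0.0/13 (81.136.0.0 - 81.143.255.255) -> Router E
  81.142.0.0/15 (81.142.0.0 - 81.143.255.255) -> Router Q
More-specific entries that do NOT match:
  81.142.45.64/27 (81.142.45.64 - 81.142.45.95) does not contain 81.142.47.67
  81.142.46.64/27 (81.142.46.64 - 81.142.46.95) does not contain 81.142.47.67
  81.142.47.192/26 (81.142.47.192 - 81.142.47.255) does not contain 81.142.47.67
  81.142.47.0/26 (81.142.47.0 - 81.142.47.63) does not contain 81.142.47.67
  81.142.63.0/24 (81.142.63.0 - 81.142.63.255) does not contain 81.142.47.67
  81.142.46.0/24 (81.142.46.0 - 81.142.46.255) does not contain 81.142.47.67
Longest matching prefix is /15 -> next hop Router Q.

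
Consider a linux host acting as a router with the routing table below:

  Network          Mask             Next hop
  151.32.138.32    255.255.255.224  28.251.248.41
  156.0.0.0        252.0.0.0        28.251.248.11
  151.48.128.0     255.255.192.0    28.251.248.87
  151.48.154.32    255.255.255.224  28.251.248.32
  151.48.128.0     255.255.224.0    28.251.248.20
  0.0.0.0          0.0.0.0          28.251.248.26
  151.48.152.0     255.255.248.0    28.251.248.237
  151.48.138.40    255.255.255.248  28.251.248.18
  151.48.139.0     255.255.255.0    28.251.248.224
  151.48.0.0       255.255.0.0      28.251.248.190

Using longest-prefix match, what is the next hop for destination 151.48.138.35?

28.251.248.20

Routes whose prefix contains 151.48.138.35:
  0.0.0.0/0 (default, matches everything) -> 28.251.248.26
  151.48.0.0/16 (151.48.0.0 - 151.48.255.255) -> 28.251.248.190
  151.48.128.0/18 (151.48.128.0 - 151.48.191.255) -> 28.251.248.87
  151.48.128.0/19 (151.48.128.0 - 151.48.159.255) -> 28.251.248.20
More-specific entries that do NOT match:
  151.48.138.40/29 (151.48.138.40 - 151.48.138.47) does not contain 151.48.138.35
  151.32.138.32/27 (151.32.138.32 - 151.32.138.63) does not contain 151.48.138.35
  151.48.154.32/27 (151.48.154.32 - 151.48.154.63) does not contain 151.48.138.35
  151.48.139.0/24 (151.48.139.0 - 151.48.139.255) does not contain 151.48.138.35
  151.48.152.0/21 (151.48.152.0 - 151.48.159.255) does not contain 151.48.138.35
Longest matching prefix is /19 -> next hop 28.251.248.20.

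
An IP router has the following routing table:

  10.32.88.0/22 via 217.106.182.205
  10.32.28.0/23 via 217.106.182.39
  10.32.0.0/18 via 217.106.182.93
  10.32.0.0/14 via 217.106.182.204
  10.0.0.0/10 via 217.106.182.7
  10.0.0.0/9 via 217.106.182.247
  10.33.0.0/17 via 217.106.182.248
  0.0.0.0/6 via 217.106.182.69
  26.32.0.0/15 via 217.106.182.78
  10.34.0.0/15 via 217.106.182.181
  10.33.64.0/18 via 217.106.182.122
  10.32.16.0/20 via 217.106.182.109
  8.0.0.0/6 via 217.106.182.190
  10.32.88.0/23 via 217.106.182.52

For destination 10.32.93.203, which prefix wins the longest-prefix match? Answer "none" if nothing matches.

Entries matching 10.32.93.203:
  8.0.0.0/6 (8.0.0.0 - 11.255.255.255)
  10.0.0.0/9 (10.0.0.0 - 10.127.255.255)
  10.0.0.0/10 (10.0.0.0 - 10.63.255.255)
  10.32.0.0/14 (10.32.0.0 - 10.35.255.255)
Most specific is 10.32.0.0/14.

10.32.0.0/14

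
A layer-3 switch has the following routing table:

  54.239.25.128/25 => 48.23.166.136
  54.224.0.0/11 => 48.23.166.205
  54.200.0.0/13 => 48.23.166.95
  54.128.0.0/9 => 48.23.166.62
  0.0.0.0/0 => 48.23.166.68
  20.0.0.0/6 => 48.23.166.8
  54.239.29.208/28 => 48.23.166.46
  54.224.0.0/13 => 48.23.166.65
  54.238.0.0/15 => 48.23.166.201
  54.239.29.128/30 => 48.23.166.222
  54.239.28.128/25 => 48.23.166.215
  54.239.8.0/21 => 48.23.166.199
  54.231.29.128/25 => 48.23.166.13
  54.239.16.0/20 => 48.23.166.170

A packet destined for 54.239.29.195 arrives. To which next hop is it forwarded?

48.23.166.170

Routes whose prefix contains 54.239.29.195:
  0.0.0.0/0 (default, matches everything) -> 48.23.166.68
  54.128.0.0/9 (54.128.0.0 - 54.255.255.255) -> 48.23.166.62
  54.224.0.0/11 (54.224.0.0 - 54.255.255.255) -> 48.23.166.205
  54.238.0.0/15 (54.238.0.0 - 54.239.255.255) -> 48.23.166.201
  54.239.16.0/20 (54.239.16.0 - 54.239.31.255) -> 48.23.166.170
More-specific entries that do NOT match:
  54.239.29.128/30 (54.239.29.128 - 54.239.29.131) does not contain 54.239.29.195
  54.239.29.208/28 (54.239.29.208 - 54.239.29.223) does not contain 54.239.29.195
  54.239.25.128/25 (54.239.25.128 - 54.239.25.255) does not contain 54.239.29.195
  54.239.28.128/25 (54.239.28.128 - 54.239.28.255) does not contain 54.239.29.195
  54.231.29.128/25 (54.231.29.128 - 54.231.29.255) does not contain 54.239.29.195
  54.239.8.0/21 (54.239.8.0 - 54.239.15.255) does not contain 54.239.29.195
Longest matching prefix is /20 -> next hop 48.23.166.170.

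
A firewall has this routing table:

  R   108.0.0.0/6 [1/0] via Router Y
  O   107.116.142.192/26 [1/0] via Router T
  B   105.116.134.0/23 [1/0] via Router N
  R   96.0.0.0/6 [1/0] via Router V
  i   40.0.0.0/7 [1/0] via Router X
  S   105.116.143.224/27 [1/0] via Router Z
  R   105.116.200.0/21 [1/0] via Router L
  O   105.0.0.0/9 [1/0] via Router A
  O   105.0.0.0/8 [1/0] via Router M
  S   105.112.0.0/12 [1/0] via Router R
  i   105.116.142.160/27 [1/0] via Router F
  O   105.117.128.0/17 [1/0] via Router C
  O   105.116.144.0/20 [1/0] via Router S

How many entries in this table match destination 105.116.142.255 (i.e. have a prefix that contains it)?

Prefixes containing 105.116.142.255:
  105.0.0.0/8 (105.0.0.0 - 105.255.255.255)
  105.0.0.0/9 (105.0.0.0 - 105.127.255.255)
  105.112.0.0/12 (105.112.0.0 - 105.127.255.255)
Total matching entries: 3.

3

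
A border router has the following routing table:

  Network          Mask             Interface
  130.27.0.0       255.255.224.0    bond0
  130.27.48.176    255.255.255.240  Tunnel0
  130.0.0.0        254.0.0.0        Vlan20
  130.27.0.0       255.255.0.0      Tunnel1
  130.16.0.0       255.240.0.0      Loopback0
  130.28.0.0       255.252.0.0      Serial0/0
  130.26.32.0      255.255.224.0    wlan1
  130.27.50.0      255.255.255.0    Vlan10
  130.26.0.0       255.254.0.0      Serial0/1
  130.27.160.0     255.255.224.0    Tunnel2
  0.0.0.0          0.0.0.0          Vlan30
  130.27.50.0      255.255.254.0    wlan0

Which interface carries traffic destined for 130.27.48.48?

Routes whose prefix contains 130.27.48.48:
  0.0.0.0/0 (default, matches everything) -> Vlan30
  130.0.0.0/7 (130.0.0.0 - 131.255.255.255) -> Vlan20
  130.16.0.0/12 (130.16.0.0 - 130.31.255.255) -> Loopback0
  130.26.0.0/15 (130.26.0.0 - 130.27.255.255) -> Serial0/1
  130.27.0.0/16 (130.27.0.0 - 130.27.255.255) -> Tunnel1
More-specific entries that do NOT match:
  130.27.48.176/28 (130.27.48.176 - 130.27.48.191) does not contain 130.27.48.48
  130.27.50.0/24 (130.27.50.0 - 130.27.50.255) does not contain 130.27.48.48
  130.27.50.0/23 (130.27.50.0 - 130.27.51.255) does not contain 130.27.48.48
  130.27.0.0/19 (130.27.0.0 - 130.27.31.255) does not contain 130.27.48.48
  130.26.32.0/19 (130.26.32.0 - 130.26.63.255) does not contain 130.27.48.48
  130.27.160.0/19 (130.27.160.0 - 130.27.191.255) does not contain 130.27.48.48
Longest matching prefix is /16 -> interface Tunnel1.

Tunnel1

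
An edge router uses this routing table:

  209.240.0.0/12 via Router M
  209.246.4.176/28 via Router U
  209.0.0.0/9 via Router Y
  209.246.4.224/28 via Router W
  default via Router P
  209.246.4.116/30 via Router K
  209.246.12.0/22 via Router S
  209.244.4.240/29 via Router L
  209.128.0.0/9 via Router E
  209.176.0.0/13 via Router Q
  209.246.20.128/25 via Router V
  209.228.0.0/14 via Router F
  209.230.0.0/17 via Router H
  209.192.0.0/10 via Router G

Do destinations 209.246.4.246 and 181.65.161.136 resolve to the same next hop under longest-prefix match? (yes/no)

209.246.4.246: longest match 209.240.0.0/12 -> Router M
181.65.161.136: longest match 0.0.0.0/0 -> Router P

no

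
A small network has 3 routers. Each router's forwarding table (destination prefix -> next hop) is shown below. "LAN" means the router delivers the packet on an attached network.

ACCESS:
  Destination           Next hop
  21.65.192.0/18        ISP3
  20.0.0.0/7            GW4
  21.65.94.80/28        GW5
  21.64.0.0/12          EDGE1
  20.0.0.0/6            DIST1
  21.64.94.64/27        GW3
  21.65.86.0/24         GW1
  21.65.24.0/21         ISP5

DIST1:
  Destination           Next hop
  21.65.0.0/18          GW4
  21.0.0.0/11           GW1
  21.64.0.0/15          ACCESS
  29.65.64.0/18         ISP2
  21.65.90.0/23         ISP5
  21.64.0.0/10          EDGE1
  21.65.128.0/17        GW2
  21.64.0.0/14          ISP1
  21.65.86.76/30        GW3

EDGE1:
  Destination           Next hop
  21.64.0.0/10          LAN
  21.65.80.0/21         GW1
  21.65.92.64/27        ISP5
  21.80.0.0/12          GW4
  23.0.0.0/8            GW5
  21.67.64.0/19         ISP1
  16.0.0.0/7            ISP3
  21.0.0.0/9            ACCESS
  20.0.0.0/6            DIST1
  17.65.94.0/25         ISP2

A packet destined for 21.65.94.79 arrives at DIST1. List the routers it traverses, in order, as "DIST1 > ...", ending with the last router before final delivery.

At DIST1: longest match for 21.65.94.79 is 21.64.0.0/15 -> ACCESS
At ACCESS: longest match for 21.65.94.79 is 21.64.0.0/12 -> EDGE1
At EDGE1: longest match for 21.65.94.79 is 21.64.0.0/10 -> LAN

DIST1 > ACCESS > EDGE1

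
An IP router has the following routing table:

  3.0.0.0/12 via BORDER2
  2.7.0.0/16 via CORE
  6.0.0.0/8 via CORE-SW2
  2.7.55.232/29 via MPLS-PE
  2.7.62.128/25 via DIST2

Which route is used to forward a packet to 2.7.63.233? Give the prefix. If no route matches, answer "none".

2.7.0.0/16

Entries matching 2.7.63.233:
  2.7.0.0/16 (2.7.0.0 - 2.7.255.255)
Most specific is 2.7.0.0/16.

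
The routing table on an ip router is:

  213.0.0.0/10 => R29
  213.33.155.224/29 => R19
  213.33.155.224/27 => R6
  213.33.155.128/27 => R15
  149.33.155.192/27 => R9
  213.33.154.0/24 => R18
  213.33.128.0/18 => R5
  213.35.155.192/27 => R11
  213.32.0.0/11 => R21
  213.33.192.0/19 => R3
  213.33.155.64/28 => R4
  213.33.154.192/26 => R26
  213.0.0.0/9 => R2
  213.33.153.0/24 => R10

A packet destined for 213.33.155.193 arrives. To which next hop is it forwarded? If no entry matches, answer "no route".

Routes whose prefix contains 213.33.155.193:
  213.0.0.0/9 (213.0.0.0 - 213.127.255.255) -> R2
  213.0.0.0/10 (213.0.0.0 - 213.63.255.255) -> R29
  213.32.0.0/11 (213.32.0.0 - 213.63.255.255) -> R21
  213.33.128.0/18 (213.33.128.0 - 213.33.191.255) -> R5
More-specific entries that do NOT match:
  213.33.155.224/29 (213.33.155.224 - 213.33.155.231) does not contain 213.33.155.193
  213.33.155.64/28 (213.33.155.64 - 213.33.155.79) does not contain 213.33.155.193
  213.33.155.224/27 (213.33.155.224 - 213.33.155.255) does not contain 213.33.155.193
  213.33.155.128/27 (213.33.155.128 - 213.33.155.159) does not contain 213.33.155.193
  149.33.155.192/27 (149.33.155.192 - 149.33.155.223) does not contain 213.33.155.193
  213.35.155.192/27 (213.35.155.192 - 213.35.155.223) does not contain 213.33.155.193
  213.33.154.192/26 (213.33.154.192 - 213.33.154.255) does not contain 213.33.155.193
  213.33.154.0/24 (213.33.154.0 - 213.33.154.255) does not contain 213.33.155.193
  213.33.153.0/24 (213.33.153.0 - 213.33.153.255) does not contain 213.33.155.193
  213.33.192.0/19 (213.33.192.0 - 213.33.223.255) does not contain 213.33.155.193
Longest matching prefix is /18 -> next hop R5.

R5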